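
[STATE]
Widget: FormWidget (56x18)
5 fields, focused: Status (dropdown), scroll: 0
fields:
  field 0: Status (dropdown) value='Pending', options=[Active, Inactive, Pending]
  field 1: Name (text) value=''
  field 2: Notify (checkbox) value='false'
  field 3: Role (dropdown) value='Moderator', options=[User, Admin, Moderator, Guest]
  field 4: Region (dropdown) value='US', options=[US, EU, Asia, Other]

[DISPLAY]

> Status:     [Pending                                ▼]
  Name:       [                                        ]
  Notify:     [ ]                                       
  Role:       [Moderator                              ▼]
  Region:     [US                                     ▼]
                                                        
                                                        
                                                        
                                                        
                                                        
                                                        
                                                        
                                                        
                                                        
                                                        
                                                        
                                                        
                                                        


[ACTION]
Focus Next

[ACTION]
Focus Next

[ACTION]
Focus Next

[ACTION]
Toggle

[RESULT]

  Status:     [Pending                                ▼]
  Name:       [                                        ]
  Notify:     [ ]                                       
> Role:       [Moderator                              ▼]
  Region:     [US                                     ▼]
                                                        
                                                        
                                                        
                                                        
                                                        
                                                        
                                                        
                                                        
                                                        
                                                        
                                                        
                                                        
                                                        


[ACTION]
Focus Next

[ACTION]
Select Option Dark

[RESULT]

  Status:     [Pending                                ▼]
  Name:       [                                        ]
  Notify:     [ ]                                       
  Role:       [Moderator                              ▼]
> Region:     [US                                     ▼]
                                                        
                                                        
                                                        
                                                        
                                                        
                                                        
                                                        
                                                        
                                                        
                                                        
                                                        
                                                        
                                                        


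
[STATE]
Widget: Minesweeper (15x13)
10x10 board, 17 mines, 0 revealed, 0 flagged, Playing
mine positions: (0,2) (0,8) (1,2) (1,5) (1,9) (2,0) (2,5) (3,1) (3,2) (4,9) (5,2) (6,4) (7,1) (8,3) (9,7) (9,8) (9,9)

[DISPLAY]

■■■■■■■■■■     
■■■■■■■■■■     
■■■■■■■■■■     
■■■■■■■■■■     
■■■■■■■■■■     
■■■■■■■■■■     
■■■■■■■■■■     
■■■■■■■■■■     
■■■■■■■■■■     
■■■■■■■■■■     
               
               
               


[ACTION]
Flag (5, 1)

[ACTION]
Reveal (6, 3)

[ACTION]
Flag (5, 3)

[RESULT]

■■■■■■■■■■     
■■■■■■■■■■     
■■■■■■■■■■     
■■■■■■■■■■     
■■■■■■■■■■     
■⚑■⚑■■■■■■     
■■■2■■■■■■     
■■■■■■■■■■     
■■■■■■■■■■     
■■■■■■■■■■     
               
               
               


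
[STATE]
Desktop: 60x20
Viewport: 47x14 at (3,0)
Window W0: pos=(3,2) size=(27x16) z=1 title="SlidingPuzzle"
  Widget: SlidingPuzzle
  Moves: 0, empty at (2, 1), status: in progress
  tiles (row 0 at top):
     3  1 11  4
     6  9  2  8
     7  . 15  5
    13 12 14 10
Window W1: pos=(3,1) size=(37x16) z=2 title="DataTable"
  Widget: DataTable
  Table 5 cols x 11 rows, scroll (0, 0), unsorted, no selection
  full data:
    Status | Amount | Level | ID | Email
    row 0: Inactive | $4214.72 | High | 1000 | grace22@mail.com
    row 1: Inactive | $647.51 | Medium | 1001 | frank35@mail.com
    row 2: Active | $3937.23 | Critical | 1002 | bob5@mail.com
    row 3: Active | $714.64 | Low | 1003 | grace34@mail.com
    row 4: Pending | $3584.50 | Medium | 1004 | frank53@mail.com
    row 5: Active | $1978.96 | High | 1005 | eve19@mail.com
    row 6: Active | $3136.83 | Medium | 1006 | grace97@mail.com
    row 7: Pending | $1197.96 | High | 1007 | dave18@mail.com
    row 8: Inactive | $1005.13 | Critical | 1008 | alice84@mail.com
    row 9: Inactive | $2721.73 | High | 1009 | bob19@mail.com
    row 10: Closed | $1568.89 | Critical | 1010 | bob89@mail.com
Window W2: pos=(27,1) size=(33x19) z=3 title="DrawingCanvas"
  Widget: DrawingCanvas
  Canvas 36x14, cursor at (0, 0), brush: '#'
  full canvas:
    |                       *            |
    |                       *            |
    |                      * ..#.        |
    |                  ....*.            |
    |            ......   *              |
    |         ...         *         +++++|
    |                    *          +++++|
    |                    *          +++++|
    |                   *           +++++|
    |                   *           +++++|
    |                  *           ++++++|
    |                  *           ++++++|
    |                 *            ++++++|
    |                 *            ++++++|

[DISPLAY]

                                               
┏━━━━━━━━━━━━━━━━━━━━━━━┏━━━━━━━━━━━━━━━━━━━━━━
┃ DataTable             ┃ DrawingCanvas        
┠───────────────────────┠──────────────────────
┃Status  │Amount  │Level┃+                     
┃────────┼────────┼─────┃                      
┃Inactive│$4214.72│High ┃                      
┃Inactive│$647.51 │Mediu┃                  ....
┃Active  │$3937.23│Criti┃            ......   *
┃Active  │$714.64 │Low  ┃         ...         *
┃Pending │$3584.50│Mediu┃                    * 
┃Active  │$1978.96│High ┃                    * 
┃Active  │$3136.83│Mediu┃                   *  
┃Pending │$1197.96│High ┃                   *  


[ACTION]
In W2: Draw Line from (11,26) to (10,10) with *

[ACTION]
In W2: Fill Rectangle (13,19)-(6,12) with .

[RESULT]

                                               
┏━━━━━━━━━━━━━━━━━━━━━━━┏━━━━━━━━━━━━━━━━━━━━━━
┃ DataTable             ┃ DrawingCanvas        
┠───────────────────────┠──────────────────────
┃Status  │Amount  │Level┃+                     
┃────────┼────────┼─────┃                      
┃Inactive│$4214.72│High ┃                      
┃Inactive│$647.51 │Mediu┃                  ....
┃Active  │$3937.23│Criti┃            ......   *
┃Active  │$714.64 │Low  ┃         ...         *
┃Pending │$3584.50│Mediu┃            ........* 
┃Active  │$1978.96│High ┃            ........* 
┃Active  │$3136.83│Mediu┃            ........  
┃Pending │$1197.96│High ┃            ........  


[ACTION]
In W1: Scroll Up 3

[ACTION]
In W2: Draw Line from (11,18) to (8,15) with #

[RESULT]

                                               
┏━━━━━━━━━━━━━━━━━━━━━━━┏━━━━━━━━━━━━━━━━━━━━━━
┃ DataTable             ┃ DrawingCanvas        
┠───────────────────────┠──────────────────────
┃Status  │Amount  │Level┃+                     
┃────────┼────────┼─────┃                      
┃Inactive│$4214.72│High ┃                      
┃Inactive│$647.51 │Mediu┃                  ....
┃Active  │$3937.23│Criti┃            ......   *
┃Active  │$714.64 │Low  ┃         ...         *
┃Pending │$3584.50│Mediu┃            ........* 
┃Active  │$1978.96│High ┃            ........* 
┃Active  │$3136.83│Mediu┃            ...#....  
┃Pending │$1197.96│High ┃            ....#...  


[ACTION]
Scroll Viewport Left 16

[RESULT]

                                               
   ┏━━━━━━━━━━━━━━━━━━━━━━━┏━━━━━━━━━━━━━━━━━━━
   ┃ DataTable             ┃ DrawingCanvas     
   ┠───────────────────────┠───────────────────
   ┃Status  │Amount  │Level┃+                  
   ┃────────┼────────┼─────┃                   
   ┃Inactive│$4214.72│High ┃                   
   ┃Inactive│$647.51 │Mediu┃                  .
   ┃Active  │$3937.23│Criti┃            ...... 
   ┃Active  │$714.64 │Low  ┃         ...       
   ┃Pending │$3584.50│Mediu┃            .......
   ┃Active  │$1978.96│High ┃            .......
   ┃Active  │$3136.83│Mediu┃            ...#...
   ┃Pending │$1197.96│High ┃            ....#..


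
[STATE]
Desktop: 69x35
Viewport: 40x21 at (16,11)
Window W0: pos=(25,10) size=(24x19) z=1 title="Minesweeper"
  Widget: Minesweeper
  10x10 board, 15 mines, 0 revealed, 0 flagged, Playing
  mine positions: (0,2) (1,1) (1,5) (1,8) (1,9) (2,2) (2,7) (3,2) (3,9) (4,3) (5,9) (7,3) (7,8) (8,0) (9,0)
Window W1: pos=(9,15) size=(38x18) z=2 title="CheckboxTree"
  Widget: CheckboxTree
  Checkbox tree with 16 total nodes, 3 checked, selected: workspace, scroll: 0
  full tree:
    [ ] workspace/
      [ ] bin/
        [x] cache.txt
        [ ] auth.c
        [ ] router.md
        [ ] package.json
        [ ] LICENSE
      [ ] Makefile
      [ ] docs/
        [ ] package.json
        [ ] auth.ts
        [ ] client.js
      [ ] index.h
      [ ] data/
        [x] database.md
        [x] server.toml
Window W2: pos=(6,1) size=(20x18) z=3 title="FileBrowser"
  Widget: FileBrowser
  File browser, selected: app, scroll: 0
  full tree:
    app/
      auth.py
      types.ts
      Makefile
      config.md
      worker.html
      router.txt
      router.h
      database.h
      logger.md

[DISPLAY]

r.h      ┃ Minesweeper          ┃       
ase.h    ┃──────────────────────┨       
r.md     ┃■■■■■■■■■■            ┃       
         ┃■■■■■■■■■■            ┃       
         ┃━━━━━━━━━━━━━━━━━━━━┓ ┃       
         ┃                    ┃ ┃       
         ┃────────────────────┨ ┃       
━━━━━━━━━┛                    ┃ ┃       
 bin/                         ┃ ┃       
x] cache.txt                  ┃ ┃       
 ] auth.c                     ┃ ┃       
 ] router.md                  ┃ ┃       
 ] package.json               ┃ ┃       
 ] LICENSE                    ┃ ┃       
 Makefile                     ┃ ┃       
 docs/                        ┃ ┃       
 ] package.json               ┃ ┃       
 ] auth.ts                    ┃━┛       
 ] client.js                  ┃         
 index.h                      ┃         
 data/                        ┃         


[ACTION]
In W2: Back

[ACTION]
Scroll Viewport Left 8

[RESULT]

   router.h      ┃ Minesweeper          
   database.h    ┃──────────────────────
   logger.md     ┃■■■■■■■■■■            
                 ┃■■■■■■■■■■            
                 ┃━━━━━━━━━━━━━━━━━━━━┓ 
                 ┃                    ┃ 
                 ┃────────────────────┨ 
━━━━━━━━━━━━━━━━━┛                    ┃ 
 ┃   [-] bin/                         ┃ 
 ┃     [x] cache.txt                  ┃ 
 ┃     [ ] auth.c                     ┃ 
 ┃     [ ] router.md                  ┃ 
 ┃     [ ] package.json               ┃ 
 ┃     [ ] LICENSE                    ┃ 
 ┃   [ ] Makefile                     ┃ 
 ┃   [ ] docs/                        ┃ 
 ┃     [ ] package.json               ┃ 
 ┃     [ ] auth.ts                    ┃━
 ┃     [ ] client.js                  ┃ 
 ┃   [ ] index.h                      ┃ 
 ┃   [x] data/                        ┃ 


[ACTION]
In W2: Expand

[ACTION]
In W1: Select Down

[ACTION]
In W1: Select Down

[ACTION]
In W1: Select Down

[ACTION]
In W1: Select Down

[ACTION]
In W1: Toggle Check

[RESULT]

   router.h      ┃ Minesweeper          
   database.h    ┃──────────────────────
   logger.md     ┃■■■■■■■■■■            
                 ┃■■■■■■■■■■            
                 ┃━━━━━━━━━━━━━━━━━━━━┓ 
                 ┃                    ┃ 
                 ┃────────────────────┨ 
━━━━━━━━━━━━━━━━━┛                    ┃ 
 ┃   [-] bin/                         ┃ 
 ┃     [x] cache.txt                  ┃ 
 ┃     [ ] auth.c                     ┃ 
 ┃>    [x] router.md                  ┃ 
 ┃     [ ] package.json               ┃ 
 ┃     [ ] LICENSE                    ┃ 
 ┃   [ ] Makefile                     ┃ 
 ┃   [ ] docs/                        ┃ 
 ┃     [ ] package.json               ┃ 
 ┃     [ ] auth.ts                    ┃━
 ┃     [ ] client.js                  ┃ 
 ┃   [ ] index.h                      ┃ 
 ┃   [x] data/                        ┃ 


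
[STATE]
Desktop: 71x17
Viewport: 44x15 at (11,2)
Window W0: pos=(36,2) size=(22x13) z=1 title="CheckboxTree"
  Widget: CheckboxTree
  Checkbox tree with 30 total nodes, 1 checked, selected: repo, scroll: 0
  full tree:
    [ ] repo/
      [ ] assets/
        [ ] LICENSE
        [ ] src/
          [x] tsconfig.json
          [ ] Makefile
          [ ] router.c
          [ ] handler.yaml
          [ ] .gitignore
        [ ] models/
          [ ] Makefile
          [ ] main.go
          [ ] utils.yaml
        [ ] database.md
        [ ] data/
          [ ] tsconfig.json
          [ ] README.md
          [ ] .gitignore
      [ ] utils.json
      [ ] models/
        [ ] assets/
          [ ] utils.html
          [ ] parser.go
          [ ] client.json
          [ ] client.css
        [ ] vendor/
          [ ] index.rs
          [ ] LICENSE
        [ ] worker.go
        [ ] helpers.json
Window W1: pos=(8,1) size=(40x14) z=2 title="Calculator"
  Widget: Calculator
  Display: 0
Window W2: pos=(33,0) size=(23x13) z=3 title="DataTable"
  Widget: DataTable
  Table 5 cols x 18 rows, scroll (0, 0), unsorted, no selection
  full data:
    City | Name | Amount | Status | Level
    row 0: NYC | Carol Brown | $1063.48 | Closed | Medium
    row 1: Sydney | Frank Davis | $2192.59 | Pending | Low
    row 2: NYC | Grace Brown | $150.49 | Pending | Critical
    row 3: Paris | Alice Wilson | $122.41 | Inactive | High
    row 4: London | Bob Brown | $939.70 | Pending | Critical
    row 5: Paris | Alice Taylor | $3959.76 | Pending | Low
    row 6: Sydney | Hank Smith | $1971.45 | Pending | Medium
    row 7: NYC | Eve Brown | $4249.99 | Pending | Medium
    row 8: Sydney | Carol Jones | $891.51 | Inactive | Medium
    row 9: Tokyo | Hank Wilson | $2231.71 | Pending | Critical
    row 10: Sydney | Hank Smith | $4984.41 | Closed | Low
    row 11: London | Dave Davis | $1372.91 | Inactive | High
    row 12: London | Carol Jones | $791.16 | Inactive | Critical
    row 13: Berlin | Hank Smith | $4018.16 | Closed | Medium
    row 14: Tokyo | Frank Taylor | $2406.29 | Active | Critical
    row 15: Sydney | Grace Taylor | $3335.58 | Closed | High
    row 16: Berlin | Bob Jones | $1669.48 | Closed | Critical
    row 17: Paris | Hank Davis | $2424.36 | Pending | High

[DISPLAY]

alculator             ┠─────────────────────
──────────────────────┃City  │Name        │A
                      ┃──────┼────────────┼─
──┬───┬───┬───┐       ┃NYC   │Carol Brown │$
7 │ 8 │ 9 │ ÷ │       ┃Sydney│Frank Davis │$
──┼───┼───┼───┤       ┃NYC   │Grace Brown │$
4 │ 5 │ 6 │ × │       ┃Paris │Alice Wilson│$
──┼───┼───┼───┤       ┃London│Bob Brown   │$
1 │ 2 │ 3 │ - │       ┃Paris │Alice Taylor│$
──┼───┼───┼───┤       ┃Sydney│Hank Smith  │$
0 │ . │ = │ + │       ┗━━━━━━━━━━━━━━━━━━━━━
──┴───┴───┴───┘                     ┃.gitign
━━━━━━━━━━━━━━━━━━━━━━━━━━━━━━━━━━━━┛━━━━━━━
                                            
                                            


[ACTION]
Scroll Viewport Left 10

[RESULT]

       ┃ Calculator             ┠───────────
       ┠────────────────────────┃City  │Name
       ┃                        ┃──────┼────
       ┃┌───┬───┬───┬───┐       ┃NYC   │Caro
       ┃│ 7 │ 8 │ 9 │ ÷ │       ┃Sydney│Fran
       ┃├───┼───┼───┼───┤       ┃NYC   │Grac
       ┃│ 4 │ 5 │ 6 │ × │       ┃Paris │Alic
       ┃├───┼───┼───┼───┤       ┃London│Bob 
       ┃│ 1 │ 2 │ 3 │ - │       ┃Paris │Alic
       ┃├───┼───┼───┼───┤       ┃Sydney│Hank
       ┃│ 0 │ . │ = │ + │       ┗━━━━━━━━━━━
       ┃└───┴───┴───┴───┘                   
       ┗━━━━━━━━━━━━━━━━━━━━━━━━━━━━━━━━━━━━
                                            
                                            


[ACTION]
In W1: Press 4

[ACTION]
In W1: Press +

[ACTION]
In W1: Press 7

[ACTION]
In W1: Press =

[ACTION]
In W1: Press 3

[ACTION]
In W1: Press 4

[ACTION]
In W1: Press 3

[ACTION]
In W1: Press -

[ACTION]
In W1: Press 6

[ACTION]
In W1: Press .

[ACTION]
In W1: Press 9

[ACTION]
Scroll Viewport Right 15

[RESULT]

ator             ┠─────────────────────┨━┓  
─────────────────┃City  │Name        │A┃ ┃  
                 ┃──────┼────────────┼─┃─┨  
─┬───┬───┐       ┃NYC   │Carol Brown │$┃ ┃  
 │ 9 │ ÷ │       ┃Sydney│Frank Davis │$┃ ┃  
─┼───┼───┤       ┃NYC   │Grace Brown │$┃ ┃  
 │ 6 │ × │       ┃Paris │Alice Wilson│$┃ ┃  
─┼───┼───┤       ┃London│Bob Brown   │$┃.┃  
 │ 3 │ - │       ┃Paris │Alice Taylor│$┃ ┃  
─┼───┼───┤       ┃Sydney│Hank Smith  │$┃ ┃  
 │ = │ + │       ┗━━━━━━━━━━━━━━━━━━━━━┛y┃  
─┴───┴───┘                     ┃.gitignor┃  
━━━━━━━━━━━━━━━━━━━━━━━━━━━━━━━┛━━━━━━━━━┛  
                                            
                                            


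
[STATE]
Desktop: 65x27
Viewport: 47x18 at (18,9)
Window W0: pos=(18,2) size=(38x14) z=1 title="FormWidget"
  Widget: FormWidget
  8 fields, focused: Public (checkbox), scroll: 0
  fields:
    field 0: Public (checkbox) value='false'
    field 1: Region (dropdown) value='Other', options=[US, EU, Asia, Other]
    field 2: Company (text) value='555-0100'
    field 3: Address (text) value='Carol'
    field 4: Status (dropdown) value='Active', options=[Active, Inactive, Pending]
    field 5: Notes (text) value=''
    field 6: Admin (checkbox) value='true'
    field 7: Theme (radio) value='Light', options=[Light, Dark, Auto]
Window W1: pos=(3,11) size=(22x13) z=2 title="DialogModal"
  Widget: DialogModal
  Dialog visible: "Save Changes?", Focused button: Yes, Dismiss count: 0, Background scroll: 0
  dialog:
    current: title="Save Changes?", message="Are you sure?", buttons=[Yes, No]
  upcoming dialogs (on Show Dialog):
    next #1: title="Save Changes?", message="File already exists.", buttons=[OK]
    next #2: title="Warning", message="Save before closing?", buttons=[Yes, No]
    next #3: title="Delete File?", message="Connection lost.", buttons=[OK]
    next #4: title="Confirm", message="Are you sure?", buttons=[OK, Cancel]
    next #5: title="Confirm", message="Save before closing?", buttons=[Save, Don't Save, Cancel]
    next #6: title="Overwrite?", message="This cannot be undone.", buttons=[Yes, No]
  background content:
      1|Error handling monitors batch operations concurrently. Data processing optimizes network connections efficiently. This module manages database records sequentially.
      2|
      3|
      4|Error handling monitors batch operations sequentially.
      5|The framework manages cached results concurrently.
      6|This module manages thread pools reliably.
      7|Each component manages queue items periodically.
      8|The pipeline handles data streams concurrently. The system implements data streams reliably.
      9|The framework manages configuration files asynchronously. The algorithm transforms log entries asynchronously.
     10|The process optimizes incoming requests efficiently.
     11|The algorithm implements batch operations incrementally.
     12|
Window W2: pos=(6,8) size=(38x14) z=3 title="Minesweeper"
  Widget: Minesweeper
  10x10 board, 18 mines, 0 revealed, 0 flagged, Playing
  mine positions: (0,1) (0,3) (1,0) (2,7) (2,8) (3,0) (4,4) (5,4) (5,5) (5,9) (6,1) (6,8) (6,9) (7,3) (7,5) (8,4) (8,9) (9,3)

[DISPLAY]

r                        ┃         ▼]┃         
─────────────────────────┨          ]┃         
                         ┃           ┃         
                         ┃( ) Dark  (┃         
                         ┃           ┃         
                         ┃           ┃         
                         ┃━━━━━━━━━━━┛         
                         ┃                     
                         ┃                     
                         ┃                     
                         ┃                     
                         ┃                     
━━━━━━━━━━━━━━━━━━━━━━━━━┛                     
manage┃                                        
━━━━━━┛                                        
                                               
                                               
                                               


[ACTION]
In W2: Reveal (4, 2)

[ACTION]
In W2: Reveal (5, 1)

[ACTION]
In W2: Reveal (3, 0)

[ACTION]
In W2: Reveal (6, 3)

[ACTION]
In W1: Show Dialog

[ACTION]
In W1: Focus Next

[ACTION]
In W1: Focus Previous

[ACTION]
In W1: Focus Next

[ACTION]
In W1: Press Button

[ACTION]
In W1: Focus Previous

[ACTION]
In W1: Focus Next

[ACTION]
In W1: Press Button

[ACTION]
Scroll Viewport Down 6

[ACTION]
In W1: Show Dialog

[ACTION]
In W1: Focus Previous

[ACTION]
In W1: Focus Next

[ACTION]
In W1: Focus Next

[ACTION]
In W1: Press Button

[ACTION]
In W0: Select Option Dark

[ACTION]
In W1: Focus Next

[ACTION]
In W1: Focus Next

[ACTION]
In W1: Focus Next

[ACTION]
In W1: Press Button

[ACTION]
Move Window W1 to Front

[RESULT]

r                        ┃         ▼]┃         
─────────────────────────┨          ]┃         
━━━━━━┓                  ┃           ┃         
      ┃                  ┃( ) Dark  (┃         
──────┨                  ┃           ┃         
 monit┃                  ┃           ┃         
      ┃                  ┃━━━━━━━━━━━┛         
      ┃                  ┃                     
 monit┃                  ┃                     
manage┃                  ┃                     
nages ┃                  ┃                     
 manag┃                  ┃                     
andles┃━━━━━━━━━━━━━━━━━━┛                     
manage┃                                        
━━━━━━┛                                        
                                               
                                               
                                               


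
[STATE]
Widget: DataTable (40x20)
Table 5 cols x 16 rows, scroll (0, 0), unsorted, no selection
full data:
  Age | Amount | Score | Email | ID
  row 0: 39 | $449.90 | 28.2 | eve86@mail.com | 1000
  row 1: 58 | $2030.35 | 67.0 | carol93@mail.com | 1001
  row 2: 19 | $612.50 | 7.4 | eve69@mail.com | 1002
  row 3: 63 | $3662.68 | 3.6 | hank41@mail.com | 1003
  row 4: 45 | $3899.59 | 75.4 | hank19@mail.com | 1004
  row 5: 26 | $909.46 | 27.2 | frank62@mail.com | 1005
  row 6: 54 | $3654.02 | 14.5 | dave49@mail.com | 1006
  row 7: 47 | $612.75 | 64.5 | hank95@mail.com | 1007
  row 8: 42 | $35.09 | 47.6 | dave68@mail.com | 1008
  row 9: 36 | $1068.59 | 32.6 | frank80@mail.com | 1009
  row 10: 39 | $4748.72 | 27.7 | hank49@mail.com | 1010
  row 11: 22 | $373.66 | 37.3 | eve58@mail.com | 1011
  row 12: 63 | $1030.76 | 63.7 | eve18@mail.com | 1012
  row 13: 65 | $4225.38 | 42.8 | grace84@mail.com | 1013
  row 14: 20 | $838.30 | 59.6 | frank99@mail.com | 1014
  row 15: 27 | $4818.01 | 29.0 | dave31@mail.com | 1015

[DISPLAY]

Age│Amount  │Score│Email           │ID  
───┼────────┼─────┼────────────────┼────
39 │$449.90 │28.2 │eve86@mail.com  │1000
58 │$2030.35│67.0 │carol93@mail.com│1001
19 │$612.50 │7.4  │eve69@mail.com  │1002
63 │$3662.68│3.6  │hank41@mail.com │1003
45 │$3899.59│75.4 │hank19@mail.com │1004
26 │$909.46 │27.2 │frank62@mail.com│1005
54 │$3654.02│14.5 │dave49@mail.com │1006
47 │$612.75 │64.5 │hank95@mail.com │1007
42 │$35.09  │47.6 │dave68@mail.com │1008
36 │$1068.59│32.6 │frank80@mail.com│1009
39 │$4748.72│27.7 │hank49@mail.com │1010
22 │$373.66 │37.3 │eve58@mail.com  │1011
63 │$1030.76│63.7 │eve18@mail.com  │1012
65 │$4225.38│42.8 │grace84@mail.com│1013
20 │$838.30 │59.6 │frank99@mail.com│1014
27 │$4818.01│29.0 │dave31@mail.com │1015
                                        
                                        


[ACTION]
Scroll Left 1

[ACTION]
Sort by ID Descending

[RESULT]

Age│Amount  │Score│Email           │ID ▼
───┼────────┼─────┼────────────────┼────
27 │$4818.01│29.0 │dave31@mail.com │1015
20 │$838.30 │59.6 │frank99@mail.com│1014
65 │$4225.38│42.8 │grace84@mail.com│1013
63 │$1030.76│63.7 │eve18@mail.com  │1012
22 │$373.66 │37.3 │eve58@mail.com  │1011
39 │$4748.72│27.7 │hank49@mail.com │1010
36 │$1068.59│32.6 │frank80@mail.com│1009
42 │$35.09  │47.6 │dave68@mail.com │1008
47 │$612.75 │64.5 │hank95@mail.com │1007
54 │$3654.02│14.5 │dave49@mail.com │1006
26 │$909.46 │27.2 │frank62@mail.com│1005
45 │$3899.59│75.4 │hank19@mail.com │1004
63 │$3662.68│3.6  │hank41@mail.com │1003
19 │$612.50 │7.4  │eve69@mail.com  │1002
58 │$2030.35│67.0 │carol93@mail.com│1001
39 │$449.90 │28.2 │eve86@mail.com  │1000
                                        
                                        


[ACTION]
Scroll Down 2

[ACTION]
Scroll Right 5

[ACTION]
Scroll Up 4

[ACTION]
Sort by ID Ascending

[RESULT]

Age│Amount  │Score│Email           │ID ▲
───┼────────┼─────┼────────────────┼────
39 │$449.90 │28.2 │eve86@mail.com  │1000
58 │$2030.35│67.0 │carol93@mail.com│1001
19 │$612.50 │7.4  │eve69@mail.com  │1002
63 │$3662.68│3.6  │hank41@mail.com │1003
45 │$3899.59│75.4 │hank19@mail.com │1004
26 │$909.46 │27.2 │frank62@mail.com│1005
54 │$3654.02│14.5 │dave49@mail.com │1006
47 │$612.75 │64.5 │hank95@mail.com │1007
42 │$35.09  │47.6 │dave68@mail.com │1008
36 │$1068.59│32.6 │frank80@mail.com│1009
39 │$4748.72│27.7 │hank49@mail.com │1010
22 │$373.66 │37.3 │eve58@mail.com  │1011
63 │$1030.76│63.7 │eve18@mail.com  │1012
65 │$4225.38│42.8 │grace84@mail.com│1013
20 │$838.30 │59.6 │frank99@mail.com│1014
27 │$4818.01│29.0 │dave31@mail.com │1015
                                        
                                        


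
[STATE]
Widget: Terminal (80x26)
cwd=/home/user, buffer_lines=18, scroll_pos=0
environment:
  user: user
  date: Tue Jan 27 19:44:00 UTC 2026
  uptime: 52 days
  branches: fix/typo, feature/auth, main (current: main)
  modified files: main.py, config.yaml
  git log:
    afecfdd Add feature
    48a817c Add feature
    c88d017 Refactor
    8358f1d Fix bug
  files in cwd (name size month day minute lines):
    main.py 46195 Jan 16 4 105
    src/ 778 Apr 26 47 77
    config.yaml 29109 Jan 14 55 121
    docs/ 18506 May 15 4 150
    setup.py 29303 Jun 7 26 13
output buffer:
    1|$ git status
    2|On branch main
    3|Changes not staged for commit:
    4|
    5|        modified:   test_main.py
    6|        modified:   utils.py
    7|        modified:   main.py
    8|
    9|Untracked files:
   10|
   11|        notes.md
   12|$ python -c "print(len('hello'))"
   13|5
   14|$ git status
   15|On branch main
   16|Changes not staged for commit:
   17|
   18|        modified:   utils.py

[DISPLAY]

$ git status                                                                    
On branch main                                                                  
Changes not staged for commit:                                                  
                                                                                
        modified:   test_main.py                                                
        modified:   utils.py                                                    
        modified:   main.py                                                     
                                                                                
Untracked files:                                                                
                                                                                
        notes.md                                                                
$ python -c "print(len('hello'))"                                               
5                                                                               
$ git status                                                                    
On branch main                                                                  
Changes not staged for commit:                                                  
                                                                                
        modified:   utils.py                                                    
$ █                                                                             
                                                                                
                                                                                
                                                                                
                                                                                
                                                                                
                                                                                
                                                                                


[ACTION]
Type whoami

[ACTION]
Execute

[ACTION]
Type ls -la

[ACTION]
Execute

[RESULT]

On branch main                                                                  
Changes not staged for commit:                                                  
                                                                                
        modified:   test_main.py                                                
        modified:   utils.py                                                    
        modified:   main.py                                                     
                                                                                
Untracked files:                                                                
                                                                                
        notes.md                                                                
$ python -c "print(len('hello'))"                                               
5                                                                               
$ git status                                                                    
On branch main                                                                  
Changes not staged for commit:                                                  
                                                                                
        modified:   utils.py                                                    
$ whoami                                                                        
user                                                                            
$ ls -la                                                                        
-rw-r--r--  1 user group    46195 Jan 16 10:04 main.py                          
drwxr-xr-x  1 user group      778 Apr 26 10:47 src/                             
-rw-r--r--  1 user group    29109 Jan 14 10:55 config.yaml                      
drwxr-xr-x  1 user group    18506 May 15 10:04 docs/                            
-rw-r--r--  1 user group    29303 Jun  7 10:26 setup.py                         
$ █                                                                             


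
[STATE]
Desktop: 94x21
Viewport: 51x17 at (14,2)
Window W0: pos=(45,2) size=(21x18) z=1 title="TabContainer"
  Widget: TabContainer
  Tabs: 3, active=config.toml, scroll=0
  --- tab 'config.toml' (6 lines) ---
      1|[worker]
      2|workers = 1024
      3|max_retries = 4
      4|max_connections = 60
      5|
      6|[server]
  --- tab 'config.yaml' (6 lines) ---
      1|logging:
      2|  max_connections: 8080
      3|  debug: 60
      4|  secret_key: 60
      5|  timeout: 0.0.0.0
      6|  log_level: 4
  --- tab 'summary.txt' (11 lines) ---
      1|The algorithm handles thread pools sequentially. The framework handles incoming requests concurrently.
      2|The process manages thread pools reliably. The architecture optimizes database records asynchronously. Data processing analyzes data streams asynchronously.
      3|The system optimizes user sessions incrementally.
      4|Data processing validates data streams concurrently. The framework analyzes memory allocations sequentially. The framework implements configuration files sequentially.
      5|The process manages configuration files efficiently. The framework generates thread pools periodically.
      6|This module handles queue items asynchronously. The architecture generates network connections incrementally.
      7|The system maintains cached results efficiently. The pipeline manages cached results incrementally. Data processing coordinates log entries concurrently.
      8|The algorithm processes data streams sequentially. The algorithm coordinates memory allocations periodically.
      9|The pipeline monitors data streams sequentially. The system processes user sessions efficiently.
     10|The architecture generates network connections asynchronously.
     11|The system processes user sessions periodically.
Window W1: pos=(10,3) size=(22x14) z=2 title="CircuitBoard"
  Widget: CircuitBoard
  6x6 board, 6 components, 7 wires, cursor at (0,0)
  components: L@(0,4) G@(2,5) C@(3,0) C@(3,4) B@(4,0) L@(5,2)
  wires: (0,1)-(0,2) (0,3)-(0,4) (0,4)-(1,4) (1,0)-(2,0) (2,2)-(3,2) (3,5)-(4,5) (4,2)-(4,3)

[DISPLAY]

                               ┏━━━━━━━━━━━━━━━━━━━
━━━━━━━━━━━━━━━━━┓             ┃ TabContainer      
rcuitBoard       ┃             ┠───────────────────
─────────────────┨             ┃[config.toml]│ conf
0 1 2 3 4 5      ┃             ┃───────────────────
[.]  · ─ ·   · ─ ┃             ┃[worker]           
                 ┃             ┃workers = 1024     
 ·               ┃             ┃max_retries = 4    
 │               ┃             ┃max_connections = 6
 ·       ·       ┃             ┃                   
         │       ┃             ┃[server]           
 C       ·       ┃             ┃                   
                 ┃             ┃                   
 B       · ─ ·   ┃             ┃                   
━━━━━━━━━━━━━━━━━┛             ┃                   
                               ┃                   
                               ┃                   


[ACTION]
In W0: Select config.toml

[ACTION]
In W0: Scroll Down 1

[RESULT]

                               ┏━━━━━━━━━━━━━━━━━━━
━━━━━━━━━━━━━━━━━┓             ┃ TabContainer      
rcuitBoard       ┃             ┠───────────────────
─────────────────┨             ┃[config.toml]│ conf
0 1 2 3 4 5      ┃             ┃───────────────────
[.]  · ─ ·   · ─ ┃             ┃workers = 1024     
                 ┃             ┃max_retries = 4    
 ·               ┃             ┃max_connections = 6
 │               ┃             ┃                   
 ·       ·       ┃             ┃[server]           
         │       ┃             ┃                   
 C       ·       ┃             ┃                   
                 ┃             ┃                   
 B       · ─ ·   ┃             ┃                   
━━━━━━━━━━━━━━━━━┛             ┃                   
                               ┃                   
                               ┃                   


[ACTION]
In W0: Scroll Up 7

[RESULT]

                               ┏━━━━━━━━━━━━━━━━━━━
━━━━━━━━━━━━━━━━━┓             ┃ TabContainer      
rcuitBoard       ┃             ┠───────────────────
─────────────────┨             ┃[config.toml]│ conf
0 1 2 3 4 5      ┃             ┃───────────────────
[.]  · ─ ·   · ─ ┃             ┃[worker]           
                 ┃             ┃workers = 1024     
 ·               ┃             ┃max_retries = 4    
 │               ┃             ┃max_connections = 6
 ·       ·       ┃             ┃                   
         │       ┃             ┃[server]           
 C       ·       ┃             ┃                   
                 ┃             ┃                   
 B       · ─ ·   ┃             ┃                   
━━━━━━━━━━━━━━━━━┛             ┃                   
                               ┃                   
                               ┃                   


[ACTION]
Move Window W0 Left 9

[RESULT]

                      ┏━━━━━━━━━━━━━━━━━━━┓        
━━━━━━━━━━━━━━━━━┓    ┃ TabContainer      ┃        
rcuitBoard       ┃    ┠───────────────────┨        
─────────────────┨    ┃[config.toml]│ conf┃        
0 1 2 3 4 5      ┃    ┃───────────────────┃        
[.]  · ─ ·   · ─ ┃    ┃[worker]           ┃        
                 ┃    ┃workers = 1024     ┃        
 ·               ┃    ┃max_retries = 4    ┃        
 │               ┃    ┃max_connections = 6┃        
 ·       ·       ┃    ┃                   ┃        
         │       ┃    ┃[server]           ┃        
 C       ·       ┃    ┃                   ┃        
                 ┃    ┃                   ┃        
 B       · ─ ·   ┃    ┃                   ┃        
━━━━━━━━━━━━━━━━━┛    ┃                   ┃        
                      ┃                   ┃        
                      ┃                   ┃        


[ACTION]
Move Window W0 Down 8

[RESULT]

                                                   
━━━━━━━━━━━━━━━━━┓    ┏━━━━━━━━━━━━━━━━━━━┓        
rcuitBoard       ┃    ┃ TabContainer      ┃        
─────────────────┨    ┠───────────────────┨        
0 1 2 3 4 5      ┃    ┃[config.toml]│ conf┃        
[.]  · ─ ·   · ─ ┃    ┃───────────────────┃        
                 ┃    ┃[worker]           ┃        
 ·               ┃    ┃workers = 1024     ┃        
 │               ┃    ┃max_retries = 4    ┃        
 ·       ·       ┃    ┃max_connections = 6┃        
         │       ┃    ┃                   ┃        
 C       ·       ┃    ┃[server]           ┃        
                 ┃    ┃                   ┃        
 B       · ─ ·   ┃    ┃                   ┃        
━━━━━━━━━━━━━━━━━┛    ┃                   ┃        
                      ┃                   ┃        
                      ┃                   ┃        
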